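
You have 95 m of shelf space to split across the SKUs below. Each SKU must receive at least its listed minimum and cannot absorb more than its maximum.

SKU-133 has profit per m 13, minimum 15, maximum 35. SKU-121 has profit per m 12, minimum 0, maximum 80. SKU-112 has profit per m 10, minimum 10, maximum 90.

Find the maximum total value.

1155

Meeting every minimum uses 15+0+10 = 25 m, leaving 70.
Rank by profit per m: SKU-133 13 > SKU-121 12 > SKU-112 10.
SKU-133 takes 20 more to reach its cap of 35 — 50 left.
Only 50 left; SKU-121 takes them to reach 50.
Total = 13×35 + 12×50 + 10×10 = 1155.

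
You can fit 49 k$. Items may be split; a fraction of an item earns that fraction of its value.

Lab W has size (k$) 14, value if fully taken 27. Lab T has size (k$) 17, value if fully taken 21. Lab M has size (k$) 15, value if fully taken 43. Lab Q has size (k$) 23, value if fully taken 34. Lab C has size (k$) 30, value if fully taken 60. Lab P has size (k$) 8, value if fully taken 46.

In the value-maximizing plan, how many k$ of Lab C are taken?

26

Best value per unit of size first: Lab P 46/8≈5.75, Lab M 43/15≈2.87, Lab C 60/30≈2, Lab W 27/14≈1.93, Lab Q 34/23≈1.48, Lab T 21/17≈1.24.
Take all of Lab P (8 k$, value 46) ; 41 k$ left.
Take all of Lab M (15 k$, value 43) ; 26 k$ left.
Fill the last 26 k$ with part of Lab C: 26/30 of it earns 52.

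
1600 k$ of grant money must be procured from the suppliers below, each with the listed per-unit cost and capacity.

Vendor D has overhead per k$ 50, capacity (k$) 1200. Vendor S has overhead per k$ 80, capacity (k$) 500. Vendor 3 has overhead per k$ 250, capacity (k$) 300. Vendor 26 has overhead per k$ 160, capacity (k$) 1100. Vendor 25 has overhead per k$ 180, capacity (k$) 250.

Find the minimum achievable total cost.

92000

Cheapest first:
Take 1200 from Vendor D at 50 → need 400 more.
Vendor S at 80: take 400 of its 500 → requirement met.
Vendor 26, Vendor 25, Vendor 3: unused.
Cost = 1200×50 + 400×80 = 92000.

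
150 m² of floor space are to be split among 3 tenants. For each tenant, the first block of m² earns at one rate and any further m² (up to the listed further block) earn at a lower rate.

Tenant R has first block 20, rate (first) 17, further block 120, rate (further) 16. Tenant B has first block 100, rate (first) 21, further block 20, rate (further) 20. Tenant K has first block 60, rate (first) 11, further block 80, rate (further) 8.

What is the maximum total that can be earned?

Treat each block as its own option and order by rate: Tenant B/T1 21 > Tenant B/T2 20 > Tenant R/T1 17 > Tenant R/T2 16 > Tenant K/T1 11 > Tenant K/T2 8.
Tenant B/T1 (21): +100 → 50 left.
Tenant B T2 at 20: fill all 20 → 30 left.
Tenant R/T1 (17): +20 → 10 left.
Tenant R/T2: +10 of 120 at 16; pool empty.
Total = 21×100 + 20×20 + 17×20 + 16×10 = 3000.

3000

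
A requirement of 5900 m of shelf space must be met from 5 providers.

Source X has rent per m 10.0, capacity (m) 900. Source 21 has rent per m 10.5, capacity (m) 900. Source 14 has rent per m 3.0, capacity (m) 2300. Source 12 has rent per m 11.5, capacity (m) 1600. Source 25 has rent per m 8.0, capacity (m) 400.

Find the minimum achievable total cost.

Fill from the cheapest provider first.
Source 14 (3.0): use full 2300 — 3600 m to go.
Source 25 (8.0): use full 400 — 3200 m to go.
Source X (10.0): use full 900 — 2300 m to go.
Take 900 from Source 21 at 10.5 — need 1400 more.
Source 12 at 11.5: take 1400 of its 1600 — requirement met.
Cost = 2300×3.0 + 400×8.0 + 900×10.0 + 900×10.5 + 1400×11.5 = 44650.

44650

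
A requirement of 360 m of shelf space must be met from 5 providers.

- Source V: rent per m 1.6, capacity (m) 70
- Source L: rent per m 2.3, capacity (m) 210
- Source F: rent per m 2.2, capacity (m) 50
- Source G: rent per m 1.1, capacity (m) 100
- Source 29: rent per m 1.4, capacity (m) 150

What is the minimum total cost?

520

Cheapest first:
Source G at 1.1: take all 100 m → 260 still needed.
Source 29 (1.4): use full 150 → 110 m to go.
Take 70 from Source V at 1.6 → need 40 more.
Source F at 2.2: take 40 of its 50 → requirement met.
Source L: unused.
Cost = 100×1.1 + 150×1.4 + 70×1.6 + 40×2.2 = 520.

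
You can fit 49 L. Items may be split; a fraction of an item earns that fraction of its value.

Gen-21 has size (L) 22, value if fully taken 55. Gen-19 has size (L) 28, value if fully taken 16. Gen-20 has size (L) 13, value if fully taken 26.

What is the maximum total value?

Best value per unit of size first: Gen-21 55/22≈2.5, Gen-20 26/13≈2, Gen-19 16/28≈0.571.
Take all of Gen-21 (22 L, value 55) → 27 L left.
Take all of Gen-20 (13 L, value 26) → 14 L left.
14 L left: a 14/28 share of Gen-19 gives 16×14/28 = 8.
Total value = 89.

89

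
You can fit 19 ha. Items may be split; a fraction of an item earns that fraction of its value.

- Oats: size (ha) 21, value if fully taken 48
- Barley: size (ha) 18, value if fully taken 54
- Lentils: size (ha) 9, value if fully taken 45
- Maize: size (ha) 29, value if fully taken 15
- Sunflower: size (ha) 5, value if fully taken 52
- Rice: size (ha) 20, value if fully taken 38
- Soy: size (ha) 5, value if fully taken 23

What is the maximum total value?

Rank by value-to-size ratio: Sunflower 52/5≈10.4, Lentils 45/9≈5, Soy 23/5≈4.6, Barley 54/18≈3, Oats 48/21≈2.29, Rice 38/20≈1.9, Maize 15/29≈0.517.
Take all of Sunflower (5 ha, value 52) ; 14 ha left.
All 9 ha of Lentils fit (value 45) ; 5 remain.
Soy: take in full, 5 ha for value 23 ; 0 left.
Total value = 120.

120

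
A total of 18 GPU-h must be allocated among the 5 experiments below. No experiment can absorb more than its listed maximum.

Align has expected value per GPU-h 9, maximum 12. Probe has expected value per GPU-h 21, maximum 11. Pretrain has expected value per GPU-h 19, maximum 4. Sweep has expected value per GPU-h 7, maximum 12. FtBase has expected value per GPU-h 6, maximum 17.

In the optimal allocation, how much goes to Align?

3

Highest expected value per GPU-h first: Probe 21 > Pretrain 19 > Align 9 > Sweep 7 > FtBase 6.
Probe takes 11 to reach its cap of 11 → 7 left.
Pretrain takes 4 to reach its cap of 4 → 3 left.
Align has room for 12 but only 3 remain, so it gets 3.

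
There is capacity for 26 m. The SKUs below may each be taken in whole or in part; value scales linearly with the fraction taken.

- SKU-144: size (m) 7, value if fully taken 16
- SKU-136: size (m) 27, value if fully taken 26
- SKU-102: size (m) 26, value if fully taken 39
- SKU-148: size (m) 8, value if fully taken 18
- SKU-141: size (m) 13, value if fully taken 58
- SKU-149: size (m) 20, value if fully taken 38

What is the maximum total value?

Rank by value-to-size ratio: SKU-141 58/13≈4.46, SKU-144 16/7≈2.29, SKU-148 18/8≈2.25, SKU-149 38/20≈1.9, SKU-102 39/26≈1.5, SKU-136 26/27≈0.963.
Take all of SKU-141 (13 m, value 58) → 13 m left.
Take all of SKU-144 (7 m, value 16) → 6 m left.
6 m left: a 6/8 share of SKU-148 gives 18×6/8 = 13.5.
Total value = 87.5.

87.5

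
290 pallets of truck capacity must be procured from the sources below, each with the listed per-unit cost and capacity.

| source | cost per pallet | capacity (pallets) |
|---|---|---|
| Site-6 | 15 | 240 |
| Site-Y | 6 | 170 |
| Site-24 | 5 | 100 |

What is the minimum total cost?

Cheapest first:
Site-24 at 5: take all 100 pallets — 190 still needed.
Site-Y at 6: take all 170 pallets — 20 still needed.
Site-6 (15): take the remaining 20 — done.
Cost = 100×5 + 170×6 + 20×15 = 1820.

1820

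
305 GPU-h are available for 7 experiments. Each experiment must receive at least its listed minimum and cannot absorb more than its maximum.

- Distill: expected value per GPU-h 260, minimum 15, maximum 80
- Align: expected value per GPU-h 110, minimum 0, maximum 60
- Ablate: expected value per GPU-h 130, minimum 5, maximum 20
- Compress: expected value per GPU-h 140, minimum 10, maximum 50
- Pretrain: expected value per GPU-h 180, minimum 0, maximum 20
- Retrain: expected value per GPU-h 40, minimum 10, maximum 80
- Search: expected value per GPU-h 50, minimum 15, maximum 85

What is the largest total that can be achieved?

44250

Meeting every minimum uses 15+0+5+10+0+10+15 = 55 GPU-h, leaving 250.
Highest expected value per GPU-h first: Distill 260 > Pretrain 180 > Compress 140 > Ablate 130 > Align 110 > Search 50 > Retrain 40.
Distill takes 65 more to reach its cap of 80 → 185 left.
Give Pretrain 20 more to hit its cap of 20 → 165 left.
Give Compress 40 more to hit its cap of 50 → 125 left.
Ablate: +15 to 20 (cap) → 110 left.
Align takes 60 more to reach its cap of 60 → 50 left.
Search has room for 70 more but only 50 remain, so it gets 65.
Total = 260×80 + 110×60 + 130×20 + 140×50 + 180×20 + 40×10 + 50×65 = 44250.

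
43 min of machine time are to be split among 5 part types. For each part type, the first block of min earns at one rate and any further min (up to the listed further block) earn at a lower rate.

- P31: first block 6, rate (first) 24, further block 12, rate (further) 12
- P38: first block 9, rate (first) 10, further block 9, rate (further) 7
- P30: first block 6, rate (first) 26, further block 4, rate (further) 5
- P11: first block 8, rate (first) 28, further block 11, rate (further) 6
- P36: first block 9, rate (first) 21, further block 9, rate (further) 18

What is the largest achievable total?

935

Order all 10 blocks by rate: P11/T1 28 > P30/T1 26 > P31/T1 24 > P36/T1 21 > P36/T2 18 > P31/T2 12 > P38/T1 10 > P38/T2 7 > P11/T2 6 > P30/T2 5.
Fill P11 T1 block (8 at 28) — 35 left.
Fill P30 T1 block (6 at 26) — 29 left.
Fill P31 T1 block (6 at 24) — 23 left.
P36 T1 at 21: fill all 9 — 14 left.
Fill P36 T2 block (9 at 18) — 5 left.
5 remain; put them into P31 T2 at 12.
Total = 28×8 + 26×6 + 24×6 + 21×9 + 18×9 + 12×5 = 935.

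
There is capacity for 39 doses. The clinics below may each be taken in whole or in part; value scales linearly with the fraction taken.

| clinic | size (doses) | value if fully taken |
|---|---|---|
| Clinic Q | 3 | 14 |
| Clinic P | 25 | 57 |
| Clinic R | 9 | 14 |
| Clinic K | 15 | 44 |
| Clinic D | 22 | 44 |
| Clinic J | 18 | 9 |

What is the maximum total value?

105.88

Best value per unit of size first: Clinic Q 14/3≈4.67, Clinic K 44/15≈2.93, Clinic P 57/25≈2.28, Clinic D 44/22≈2, Clinic R 14/9≈1.56, Clinic J 9/18≈0.5.
Clinic Q: take in full, 3 doses for value 14 — 36 left.
Clinic K: take in full, 15 doses for value 44 — 21 left.
Only 21 doses remain; take 21/25 of Clinic P for value 57×21/25 = 47.88.
Total value = 105.88.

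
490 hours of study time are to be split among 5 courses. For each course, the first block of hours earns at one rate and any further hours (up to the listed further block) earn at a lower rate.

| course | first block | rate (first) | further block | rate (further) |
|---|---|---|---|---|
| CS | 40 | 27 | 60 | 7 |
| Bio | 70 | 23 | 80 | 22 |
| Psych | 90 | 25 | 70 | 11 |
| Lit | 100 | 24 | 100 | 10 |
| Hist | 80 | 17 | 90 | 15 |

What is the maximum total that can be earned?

Order all 10 blocks by rate: CS/tier1 27 > Psych/tier1 25 > Lit/tier1 24 > Bio/tier1 23 > Bio/tier2 22 > Hist/tier1 17 > Hist/tier2 15 > Psych/tier2 11 > Lit/tier2 10 > CS/tier2 7.
CS tier1 at 27: fill all 40 ; 450 left.
Fill Psych tier1 block (90 at 25) ; 360 left.
Lit tier1 at 24: fill all 100 ; 260 left.
Fill Bio tier1 block (70 at 23) ; 190 left.
Fill Bio tier2 block (80 at 22) ; 110 left.
Hist/tier1 (17): +80 ; 30 left.
Hist/tier2: +30 of 90 at 15; pool empty.
Total = 27×40 + 25×90 + 24×100 + 23×70 + 22×80 + 17×80 + 15×30 = 10910.

10910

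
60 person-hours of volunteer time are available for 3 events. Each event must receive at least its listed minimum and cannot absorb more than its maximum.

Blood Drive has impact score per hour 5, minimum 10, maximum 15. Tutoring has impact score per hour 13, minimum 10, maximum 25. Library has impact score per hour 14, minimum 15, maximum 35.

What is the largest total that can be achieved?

Meeting every minimum uses 10+10+15 = 35 person-hours, leaving 25.
Order the events by impact score per hour: Library 14 > Tutoring 13 > Blood Drive 5.
Give Library 20 more to hit its cap of 35 — 5 left.
Tutoring: +5 (room for 15) → 15. Pool exhausted.
Total = 5×10 + 13×15 + 14×35 = 735.

735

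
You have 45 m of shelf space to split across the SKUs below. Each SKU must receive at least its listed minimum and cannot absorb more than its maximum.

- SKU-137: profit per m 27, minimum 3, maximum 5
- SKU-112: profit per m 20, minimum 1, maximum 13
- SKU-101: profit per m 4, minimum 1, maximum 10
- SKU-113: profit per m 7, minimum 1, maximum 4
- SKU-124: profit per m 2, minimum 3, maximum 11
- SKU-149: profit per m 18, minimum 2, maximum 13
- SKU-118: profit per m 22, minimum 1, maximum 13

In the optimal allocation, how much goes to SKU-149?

9

Meeting every minimum uses 3+1+1+1+3+2+1 = 12 m, leaving 33.
Order the SKUs by profit per m: SKU-137 27 > SKU-118 22 > SKU-112 20 > SKU-149 18 > SKU-113 7 > SKU-101 4 > SKU-124 2.
SKU-137 takes 2 more to reach its cap of 5 — 31 left.
SKU-118 takes 12 more to reach its cap of 13 — 19 left.
SKU-112 takes 12 more to reach its cap of 13 — 7 left.
SKU-149 has room for 11 more but only 7 remain, so it gets 9.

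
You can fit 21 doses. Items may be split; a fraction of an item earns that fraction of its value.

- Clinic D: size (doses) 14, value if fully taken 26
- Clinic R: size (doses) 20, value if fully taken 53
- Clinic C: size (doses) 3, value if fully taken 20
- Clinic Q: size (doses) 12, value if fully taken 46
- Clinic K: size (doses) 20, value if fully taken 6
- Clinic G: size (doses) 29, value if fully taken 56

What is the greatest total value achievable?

Sort by value density: Clinic C 20/3≈6.67, Clinic Q 46/12≈3.83, Clinic R 53/20≈2.65, Clinic G 56/29≈1.93, Clinic D 26/14≈1.86, Clinic K 6/20≈0.3.
Take all of Clinic C (3 doses, value 20) ; 18 doses left.
All 12 doses of Clinic Q fit (value 46) ; 6 remain.
Fill the last 6 doses with part of Clinic R: 6/20 of it earns 15.9.
Total value = 81.9.

81.9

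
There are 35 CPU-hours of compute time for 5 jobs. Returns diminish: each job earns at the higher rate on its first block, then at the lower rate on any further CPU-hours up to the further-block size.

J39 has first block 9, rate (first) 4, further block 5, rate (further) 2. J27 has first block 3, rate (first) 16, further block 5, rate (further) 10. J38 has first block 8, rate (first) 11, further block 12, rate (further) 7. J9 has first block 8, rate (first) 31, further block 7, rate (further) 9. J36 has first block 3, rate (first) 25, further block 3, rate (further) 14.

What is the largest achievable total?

Rank every tier by rate: J9/T1 31 > J36/T1 25 > J27/T1 16 > J36/T2 14 > J38/T1 11 > J27/T2 10 > J9/T2 9 > J38/T2 7 > J39/T1 4 > J39/T2 2.
J9/T1 (31): +8 ; 27 left.
J36 T1 at 25: fill all 3 ; 24 left.
J27/T1 (16): +3 ; 21 left.
J36/T2 (14): +3 ; 18 left.
J38/T1 (11): +8 ; 10 left.
J27 T2 at 10: fill all 5 ; 5 left.
J9 T2 at 9: only 5 left, fill 5.
Total = 31×8 + 25×3 + 16×3 + 14×3 + 11×8 + 10×5 + 9×5 = 596.

596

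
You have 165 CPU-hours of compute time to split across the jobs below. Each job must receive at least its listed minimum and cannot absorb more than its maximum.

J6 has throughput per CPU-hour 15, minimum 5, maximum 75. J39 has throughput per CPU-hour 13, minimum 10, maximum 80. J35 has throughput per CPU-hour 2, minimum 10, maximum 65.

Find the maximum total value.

2185

Meeting every minimum uses 5+10+10 = 25 CPU-hours, leaving 140.
Order the jobs by throughput per CPU-hour: J6 15 > J39 13 > J35 2.
Give J6 70 more to hit its cap of 75 → 70 left.
J39: +70 to 80 (cap) → 0 left.
Total = 15×75 + 13×80 + 2×10 = 2185.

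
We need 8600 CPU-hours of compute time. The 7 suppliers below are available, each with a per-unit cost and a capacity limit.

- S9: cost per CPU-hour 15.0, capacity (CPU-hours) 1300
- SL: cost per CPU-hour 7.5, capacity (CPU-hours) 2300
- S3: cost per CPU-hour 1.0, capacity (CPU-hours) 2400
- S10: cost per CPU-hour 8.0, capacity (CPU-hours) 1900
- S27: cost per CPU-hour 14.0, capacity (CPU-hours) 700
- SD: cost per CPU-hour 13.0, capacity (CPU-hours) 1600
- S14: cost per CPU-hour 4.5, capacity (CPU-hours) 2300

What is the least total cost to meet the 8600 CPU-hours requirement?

Use suppliers in increasing cost order.
Take 2400 from S3 at 1.0 → need 6200 more.
S14 at 4.5: take all 2300 CPU-hours → 3900 still needed.
SL at 7.5: take all 2300 CPU-hours → 1600 still needed.
S10 at 8.0: take 1600 of its 1900 → requirement met.
SD, S27, S9: unused.
Cost = 2400×1.0 + 2300×4.5 + 2300×7.5 + 1600×8.0 = 42800.

42800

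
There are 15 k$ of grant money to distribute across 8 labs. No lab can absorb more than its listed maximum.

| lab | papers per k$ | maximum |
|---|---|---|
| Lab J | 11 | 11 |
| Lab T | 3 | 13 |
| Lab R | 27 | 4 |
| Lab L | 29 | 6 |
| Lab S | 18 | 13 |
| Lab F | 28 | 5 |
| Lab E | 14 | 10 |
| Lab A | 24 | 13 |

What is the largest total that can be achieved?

Order the labs by papers per k$: Lab L 29 > Lab F 28 > Lab R 27 > Lab A 24 > Lab S 18 > Lab E 14 > Lab J 11 > Lab T 3.
Give Lab L 6 to hit its cap of 6 ; 9 left.
Give Lab F 5 to hit its cap of 5 ; 4 left.
Lab R: +4 to 4 (cap) ; 0 left.
Total = 27×4 + 29×6 + 28×5 = 422.

422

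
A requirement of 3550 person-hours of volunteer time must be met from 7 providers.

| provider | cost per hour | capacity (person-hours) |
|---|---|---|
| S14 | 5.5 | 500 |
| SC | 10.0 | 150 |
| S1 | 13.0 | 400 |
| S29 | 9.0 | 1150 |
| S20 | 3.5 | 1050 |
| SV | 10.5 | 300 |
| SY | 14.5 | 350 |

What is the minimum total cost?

Fill from the cheapest provider first.
S20 (3.5): use full 1050 ; 2500 person-hours to go.
Take 500 from S14 at 5.5 ; need 2000 more.
S29 (9.0): use full 1150 ; 850 person-hours to go.
Take 150 from SC at 10.0 ; need 700 more.
SV at 10.5: take all 300 person-hours ; 400 still needed.
S1 (13.0): use full 400 ; 0 person-hours to go.
SY: unused.
Cost = 1050×3.5 + 500×5.5 + 1150×9.0 + 150×10.0 + 300×10.5 + 400×13.0 = 26625.

26625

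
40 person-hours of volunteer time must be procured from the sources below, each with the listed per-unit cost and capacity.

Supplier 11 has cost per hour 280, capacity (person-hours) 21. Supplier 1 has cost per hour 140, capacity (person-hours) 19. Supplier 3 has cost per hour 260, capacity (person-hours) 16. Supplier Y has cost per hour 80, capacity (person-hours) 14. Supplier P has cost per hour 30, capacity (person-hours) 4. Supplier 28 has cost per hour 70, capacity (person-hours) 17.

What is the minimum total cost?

3130

Fill from the cheapest source first.
Supplier P at 30: take all 4 person-hours → 36 still needed.
Supplier 28 (70): use full 17 → 19 person-hours to go.
Take 14 from Supplier Y at 80 → need 5 more.
Supplier 1 (140): take the remaining 5 → done.
Supplier 3, Supplier 11: unused.
Cost = 4×30 + 17×70 + 14×80 + 5×140 = 3130.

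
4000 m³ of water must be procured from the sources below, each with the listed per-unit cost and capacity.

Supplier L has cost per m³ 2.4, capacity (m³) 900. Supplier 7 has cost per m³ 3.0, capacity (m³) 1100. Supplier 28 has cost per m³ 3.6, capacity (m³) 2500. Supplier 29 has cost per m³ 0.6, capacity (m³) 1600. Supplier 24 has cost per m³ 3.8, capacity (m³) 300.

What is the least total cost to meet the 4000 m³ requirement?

Fill from the cheapest source first.
Take 1600 from Supplier 29 at 0.6 → need 2400 more.
Supplier L (2.4): use full 900 → 1500 m³ to go.
Supplier 7 (3.0): use full 1100 → 400 m³ to go.
Supplier 28 (3.6): take the remaining 400 → done.
Supplier 24: unused.
Cost = 1600×0.6 + 900×2.4 + 1100×3.0 + 400×3.6 = 7860.

7860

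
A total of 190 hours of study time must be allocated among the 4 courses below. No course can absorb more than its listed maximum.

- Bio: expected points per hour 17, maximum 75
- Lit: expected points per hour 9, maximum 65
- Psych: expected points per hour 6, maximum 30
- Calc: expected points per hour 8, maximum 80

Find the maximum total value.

2260

Order the courses by expected points per hour: Bio 17 > Lit 9 > Calc 8 > Psych 6.
Bio takes 75 to reach its cap of 75 — 115 left.
Lit takes 65 to reach its cap of 65 — 50 left.
Calc: +50 (room for 80) → 50. Pool exhausted.
Total = 17×75 + 9×65 + 8×50 = 2260.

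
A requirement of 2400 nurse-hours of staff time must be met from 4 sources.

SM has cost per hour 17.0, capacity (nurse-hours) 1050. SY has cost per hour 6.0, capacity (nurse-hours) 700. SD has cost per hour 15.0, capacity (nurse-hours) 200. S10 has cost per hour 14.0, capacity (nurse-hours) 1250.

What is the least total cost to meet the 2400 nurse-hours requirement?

Cheapest first:
SY at 6.0: take all 700 nurse-hours → 1700 still needed.
Take 1250 from S10 at 14.0 → need 450 more.
SD at 15.0: take all 200 nurse-hours → 250 still needed.
SM at 17.0: take 250 of its 1050 → requirement met.
Cost = 700×6.0 + 1250×14.0 + 200×15.0 + 250×17.0 = 28950.

28950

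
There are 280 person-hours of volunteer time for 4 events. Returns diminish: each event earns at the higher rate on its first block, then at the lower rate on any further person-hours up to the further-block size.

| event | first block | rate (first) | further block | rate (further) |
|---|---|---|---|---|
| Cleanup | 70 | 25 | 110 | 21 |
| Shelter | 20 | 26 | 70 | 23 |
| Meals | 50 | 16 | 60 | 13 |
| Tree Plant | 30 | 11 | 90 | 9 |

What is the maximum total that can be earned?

6350

Order all 8 blocks by rate: Shelter/tier1 26 > Cleanup/tier1 25 > Shelter/tier2 23 > Cleanup/tier2 21 > Meals/tier1 16 > Meals/tier2 13 > Tree Plant/tier1 11 > Tree Plant/tier2 9.
Fill Shelter tier1 block (20 at 26) → 260 left.
Cleanup tier1 at 25: fill all 70 → 190 left.
Shelter tier2 at 23: fill all 70 → 120 left.
Fill Cleanup tier2 block (110 at 21) → 10 left.
Meals tier1 at 16: only 10 left, fill 10.
Total = 26×20 + 25×70 + 23×70 + 21×110 + 16×10 = 6350.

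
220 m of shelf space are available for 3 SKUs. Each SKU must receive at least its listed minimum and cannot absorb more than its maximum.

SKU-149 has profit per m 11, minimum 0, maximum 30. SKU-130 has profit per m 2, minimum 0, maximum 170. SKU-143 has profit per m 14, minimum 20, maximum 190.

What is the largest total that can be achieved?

2990

Meeting every minimum uses 0+0+20 = 20 m, leaving 200.
Highest profit per m first: SKU-143 14 > SKU-149 11 > SKU-130 2.
Give SKU-143 170 more to hit its cap of 190 ; 30 left.
SKU-149 takes 30 more to reach its cap of 30 ; 0 left.
Total = 11×30 + 14×190 = 2990.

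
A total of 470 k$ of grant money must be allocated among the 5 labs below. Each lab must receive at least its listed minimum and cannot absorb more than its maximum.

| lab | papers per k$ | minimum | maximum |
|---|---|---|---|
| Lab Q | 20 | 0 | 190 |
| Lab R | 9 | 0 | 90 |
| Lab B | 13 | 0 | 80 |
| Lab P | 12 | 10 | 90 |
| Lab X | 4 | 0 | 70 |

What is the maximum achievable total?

6810

Meeting every minimum uses 0+0+0+10+0 = 10 k$, leaving 460.
Rank by papers per k$: Lab Q 20 > Lab B 13 > Lab P 12 > Lab R 9 > Lab X 4.
Give Lab Q 190 more to hit its cap of 190 — 270 left.
Lab B: +80 to 80 (cap) — 190 left.
Lab P: +80 to 90 (cap) — 110 left.
Give Lab R 90 more to hit its cap of 90 — 20 left.
Lab X: +20 (room for 70) → 20. Pool exhausted.
Total = 20×190 + 9×90 + 13×80 + 12×90 + 4×20 = 6810.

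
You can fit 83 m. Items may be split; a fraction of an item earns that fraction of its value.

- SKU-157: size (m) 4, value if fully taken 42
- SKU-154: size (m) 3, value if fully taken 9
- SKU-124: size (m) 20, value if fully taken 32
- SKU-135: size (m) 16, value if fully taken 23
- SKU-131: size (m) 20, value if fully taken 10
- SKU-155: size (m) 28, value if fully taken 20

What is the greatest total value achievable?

132

Sort by value density: SKU-157 42/4≈10.5, SKU-154 9/3≈3, SKU-124 32/20≈1.6, SKU-135 23/16≈1.44, SKU-155 20/28≈0.714, SKU-131 10/20≈0.5.
All 4 m of SKU-157 fit (value 42) ; 79 remain.
Take all of SKU-154 (3 m, value 9) ; 76 m left.
All 20 m of SKU-124 fit (value 32) ; 56 remain.
All 16 m of SKU-135 fit (value 23) ; 40 remain.
SKU-155: take in full, 28 m for value 20 ; 12 left.
12 m left: a 12/20 share of SKU-131 gives 10×12/20 = 6.
Total value = 132.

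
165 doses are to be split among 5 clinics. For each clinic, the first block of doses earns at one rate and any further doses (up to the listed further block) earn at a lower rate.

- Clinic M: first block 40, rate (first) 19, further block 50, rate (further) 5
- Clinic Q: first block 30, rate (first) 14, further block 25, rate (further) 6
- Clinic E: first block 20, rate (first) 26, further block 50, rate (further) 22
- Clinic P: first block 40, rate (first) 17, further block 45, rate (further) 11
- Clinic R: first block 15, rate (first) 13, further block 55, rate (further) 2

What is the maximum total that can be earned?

Order all 10 blocks by rate: Clinic E/T1 26 > Clinic E/T2 22 > Clinic M/T1 19 > Clinic P/T1 17 > Clinic Q/T1 14 > Clinic R/T1 13 > Clinic P/T2 11 > Clinic Q/T2 6 > Clinic M/T2 5 > Clinic R/T2 2.
Clinic E T1 at 26: fill all 20 ; 145 left.
Clinic E T2 at 22: fill all 50 ; 95 left.
Fill Clinic M T1 block (40 at 19) ; 55 left.
Fill Clinic P T1 block (40 at 17) ; 15 left.
Clinic Q T1 at 14: only 15 left, fill 15.
Total = 26×20 + 22×50 + 19×40 + 17×40 + 14×15 = 3270.

3270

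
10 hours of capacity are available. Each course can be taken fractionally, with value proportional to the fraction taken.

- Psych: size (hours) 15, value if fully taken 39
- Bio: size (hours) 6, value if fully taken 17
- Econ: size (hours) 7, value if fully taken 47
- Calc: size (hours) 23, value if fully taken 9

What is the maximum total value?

Best value per unit of size first: Econ 47/7≈6.71, Bio 17/6≈2.83, Psych 39/15≈2.6, Calc 9/23≈0.391.
All 7 hours of Econ fit (value 47) — 3 remain.
Fill the last 3 hours with part of Bio: 3/6 of it earns 8.5.
Total value = 55.5.

55.5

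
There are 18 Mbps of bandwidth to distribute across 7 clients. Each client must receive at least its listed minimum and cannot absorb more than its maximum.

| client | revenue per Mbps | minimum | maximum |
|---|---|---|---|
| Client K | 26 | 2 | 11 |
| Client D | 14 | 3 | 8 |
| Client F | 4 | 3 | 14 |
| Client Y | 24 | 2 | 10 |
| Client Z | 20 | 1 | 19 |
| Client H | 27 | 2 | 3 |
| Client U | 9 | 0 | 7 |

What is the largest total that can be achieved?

359

Meeting every minimum uses 2+3+3+2+1+2+0 = 13 Mbps, leaving 5.
Highest revenue per Mbps first: Client H 27 > Client K 26 > Client Y 24 > Client Z 20 > Client D 14 > Client U 9 > Client F 4.
Client H: +1 to 3 (cap) → 4 left.
Client K: +4 (room for 9) → 6. Pool exhausted.
Total = 26×6 + 14×3 + 4×3 + 24×2 + 20×1 + 27×3 = 359.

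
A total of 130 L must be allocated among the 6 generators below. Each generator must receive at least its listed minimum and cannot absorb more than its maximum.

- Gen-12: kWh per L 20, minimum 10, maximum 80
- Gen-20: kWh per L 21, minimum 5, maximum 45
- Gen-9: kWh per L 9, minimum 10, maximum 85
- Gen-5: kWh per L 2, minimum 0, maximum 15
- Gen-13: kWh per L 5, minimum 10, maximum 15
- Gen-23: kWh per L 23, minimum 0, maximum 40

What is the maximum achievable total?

2505

Meeting every minimum uses 10+5+10+0+10+0 = 35 L, leaving 95.
Highest kWh per L first: Gen-23 23 > Gen-20 21 > Gen-12 20 > Gen-9 9 > Gen-13 5 > Gen-5 2.
Gen-23 takes 40 more to reach its cap of 40 ; 55 left.
Gen-20: +40 to 45 (cap) ; 15 left.
Only 15 left; Gen-12 takes them to reach 25.
Total = 20×25 + 21×45 + 9×10 + 5×10 + 23×40 = 2505.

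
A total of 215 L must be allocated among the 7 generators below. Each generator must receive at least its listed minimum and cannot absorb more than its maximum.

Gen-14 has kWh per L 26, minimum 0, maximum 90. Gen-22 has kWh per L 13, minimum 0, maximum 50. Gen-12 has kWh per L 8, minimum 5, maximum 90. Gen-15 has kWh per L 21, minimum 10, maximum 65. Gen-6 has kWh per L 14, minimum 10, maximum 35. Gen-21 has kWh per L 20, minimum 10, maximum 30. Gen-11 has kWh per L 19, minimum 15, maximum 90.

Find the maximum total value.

Meeting every minimum uses 0+0+5+10+10+10+15 = 50 L, leaving 165.
Rank by kWh per L: Gen-14 26 > Gen-15 21 > Gen-21 20 > Gen-11 19 > Gen-6 14 > Gen-22 13 > Gen-12 8.
Give Gen-14 90 more to hit its cap of 90 — 75 left.
Give Gen-15 55 more to hit its cap of 65 — 20 left.
Gen-21: +20 to 30 (cap) — 0 left.
Total = 26×90 + 8×5 + 21×65 + 14×10 + 20×30 + 19×15 = 4770.

4770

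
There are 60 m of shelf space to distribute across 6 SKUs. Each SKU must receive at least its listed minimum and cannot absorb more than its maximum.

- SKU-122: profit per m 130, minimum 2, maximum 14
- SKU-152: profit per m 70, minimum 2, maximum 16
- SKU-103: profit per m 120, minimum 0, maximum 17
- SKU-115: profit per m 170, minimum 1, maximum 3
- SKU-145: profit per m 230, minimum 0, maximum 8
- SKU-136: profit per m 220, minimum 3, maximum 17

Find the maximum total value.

Meeting every minimum uses 2+2+0+1+0+3 = 8 m, leaving 52.
Highest profit per m first: SKU-145 230 > SKU-136 220 > SKU-115 170 > SKU-122 130 > SKU-103 120 > SKU-152 70.
SKU-145 takes 8 more to reach its cap of 8 → 44 left.
Give SKU-136 14 more to hit its cap of 17 → 30 left.
Give SKU-115 2 more to hit its cap of 3 → 28 left.
SKU-122 takes 12 more to reach its cap of 14 → 16 left.
SKU-103: +16 (room for 17) → 16. Pool exhausted.
Total = 130×14 + 70×2 + 120×16 + 170×3 + 230×8 + 220×17 = 9970.

9970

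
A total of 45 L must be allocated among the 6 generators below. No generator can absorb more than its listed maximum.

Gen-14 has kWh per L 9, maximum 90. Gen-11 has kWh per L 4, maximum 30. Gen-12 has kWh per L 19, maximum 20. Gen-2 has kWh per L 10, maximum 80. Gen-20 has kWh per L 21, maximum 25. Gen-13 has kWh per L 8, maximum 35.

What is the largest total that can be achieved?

Highest kWh per L first: Gen-20 21 > Gen-12 19 > Gen-2 10 > Gen-14 9 > Gen-13 8 > Gen-11 4.
Gen-20: +25 to 25 (cap) — 20 left.
Give Gen-12 20 to hit its cap of 20 — 0 left.
Total = 19×20 + 21×25 = 905.

905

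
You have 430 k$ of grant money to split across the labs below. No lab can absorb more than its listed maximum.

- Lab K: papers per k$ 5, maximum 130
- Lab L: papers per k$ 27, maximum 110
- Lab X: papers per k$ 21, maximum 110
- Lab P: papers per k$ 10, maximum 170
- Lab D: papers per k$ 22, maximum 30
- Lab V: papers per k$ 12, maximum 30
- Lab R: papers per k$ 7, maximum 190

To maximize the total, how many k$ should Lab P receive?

150

Order the labs by papers per k$: Lab L 27 > Lab D 22 > Lab X 21 > Lab V 12 > Lab P 10 > Lab R 7 > Lab K 5.
Lab L takes 110 to reach its cap of 110 ; 320 left.
Lab D takes 30 to reach its cap of 30 ; 290 left.
Lab X: +110 to 110 (cap) ; 180 left.
Give Lab V 30 to hit its cap of 30 ; 150 left.
Only 150 left; Lab P takes them to reach 150.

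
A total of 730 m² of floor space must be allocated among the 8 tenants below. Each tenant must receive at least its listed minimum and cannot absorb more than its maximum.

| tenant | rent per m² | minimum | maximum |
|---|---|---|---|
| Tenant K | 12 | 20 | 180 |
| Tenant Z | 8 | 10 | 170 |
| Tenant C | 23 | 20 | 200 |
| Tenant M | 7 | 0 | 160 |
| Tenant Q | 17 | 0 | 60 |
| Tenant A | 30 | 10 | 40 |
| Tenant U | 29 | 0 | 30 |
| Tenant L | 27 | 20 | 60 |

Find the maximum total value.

Meeting every minimum uses 20+10+20+0+0+10+0+20 = 80 m², leaving 650.
Highest rent per m² first: Tenant A 30 > Tenant U 29 > Tenant L 27 > Tenant C 23 > Tenant Q 17 > Tenant K 12 > Tenant Z 8 > Tenant M 7.
Tenant A: +30 to 40 (cap) — 620 left.
Tenant U takes 30 more to reach its cap of 30 — 590 left.
Give Tenant L 40 more to hit its cap of 60 — 550 left.
Tenant C: +180 to 200 (cap) — 370 left.
Tenant Q takes 60 more to reach its cap of 60 — 310 left.
Tenant K takes 160 more to reach its cap of 180 — 150 left.
Only 150 left; Tenant Z takes them to reach 160.
Total = 12×180 + 8×160 + 23×200 + 17×60 + 30×40 + 29×30 + 27×60 = 12750.

12750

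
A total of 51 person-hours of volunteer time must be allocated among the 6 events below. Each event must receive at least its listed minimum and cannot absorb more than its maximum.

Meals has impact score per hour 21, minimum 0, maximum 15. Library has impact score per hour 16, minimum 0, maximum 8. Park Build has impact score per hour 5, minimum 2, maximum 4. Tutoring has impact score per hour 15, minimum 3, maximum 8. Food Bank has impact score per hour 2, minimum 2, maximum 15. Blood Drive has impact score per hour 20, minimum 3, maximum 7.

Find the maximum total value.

Meeting every minimum uses 0+0+2+3+2+3 = 10 person-hours, leaving 41.
Highest impact score per hour first: Meals 21 > Blood Drive 20 > Library 16 > Tutoring 15 > Park Build 5 > Food Bank 2.
Give Meals 15 more to hit its cap of 15 — 26 left.
Give Blood Drive 4 more to hit its cap of 7 — 22 left.
Library: +8 to 8 (cap) — 14 left.
Tutoring: +5 to 8 (cap) — 9 left.
Park Build: +2 to 4 (cap) — 7 left.
Only 7 left; Food Bank takes them to reach 9.
Total = 21×15 + 16×8 + 5×4 + 15×8 + 2×9 + 20×7 = 741.

741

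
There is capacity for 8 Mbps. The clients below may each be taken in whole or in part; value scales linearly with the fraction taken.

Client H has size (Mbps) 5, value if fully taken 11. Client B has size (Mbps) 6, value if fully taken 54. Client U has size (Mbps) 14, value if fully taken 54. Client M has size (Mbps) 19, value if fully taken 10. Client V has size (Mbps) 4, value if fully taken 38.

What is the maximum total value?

74

Best value per unit of size first: Client V 38/4≈9.5, Client B 54/6≈9, Client U 54/14≈3.86, Client H 11/5≈2.2, Client M 10/19≈0.526.
Take all of Client V (4 Mbps, value 38) ; 4 Mbps left.
Fill the last 4 Mbps with part of Client B: 4/6 of it earns 36.
Total value = 74.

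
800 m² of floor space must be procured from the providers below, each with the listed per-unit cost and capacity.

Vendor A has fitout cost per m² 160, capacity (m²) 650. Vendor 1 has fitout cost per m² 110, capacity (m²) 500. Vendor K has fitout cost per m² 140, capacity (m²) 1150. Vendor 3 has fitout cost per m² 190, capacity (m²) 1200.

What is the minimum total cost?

Fill from the cheapest provider first.
Vendor 1 (110): use full 500 — 300 m² to go.
Take 300 from Vendor K at 140 to finish.
Vendor A, Vendor 3: unused.
Cost = 500×110 + 300×140 = 97000.

97000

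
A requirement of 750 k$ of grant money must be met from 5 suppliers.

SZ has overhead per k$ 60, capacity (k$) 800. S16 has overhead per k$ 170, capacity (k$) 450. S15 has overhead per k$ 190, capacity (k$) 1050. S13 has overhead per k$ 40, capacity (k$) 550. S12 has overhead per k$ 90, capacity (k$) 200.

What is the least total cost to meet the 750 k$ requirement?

34000

Cheapest first:
S13 at 40: take all 550 k$ ; 200 still needed.
SZ (60): take the remaining 200 ; done.
S12, S16, S15: unused.
Cost = 550×40 + 200×60 = 34000.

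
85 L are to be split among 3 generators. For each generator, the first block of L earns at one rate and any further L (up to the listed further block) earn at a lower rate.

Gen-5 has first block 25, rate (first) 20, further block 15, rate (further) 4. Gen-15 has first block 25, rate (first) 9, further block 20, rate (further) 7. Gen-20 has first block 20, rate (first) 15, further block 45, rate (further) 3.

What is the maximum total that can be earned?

1130

Order all 6 blocks by rate: Gen-5/tier1 20 > Gen-20/tier1 15 > Gen-15/tier1 9 > Gen-15/tier2 7 > Gen-5/tier2 4 > Gen-20/tier2 3.
Fill Gen-5 tier1 block (25 at 20) ; 60 left.
Fill Gen-20 tier1 block (20 at 15) ; 40 left.
Gen-15/tier1 (9): +25 ; 15 left.
15 remain; put them into Gen-15 tier2 at 7.
Total = 20×25 + 15×20 + 9×25 + 7×15 = 1130.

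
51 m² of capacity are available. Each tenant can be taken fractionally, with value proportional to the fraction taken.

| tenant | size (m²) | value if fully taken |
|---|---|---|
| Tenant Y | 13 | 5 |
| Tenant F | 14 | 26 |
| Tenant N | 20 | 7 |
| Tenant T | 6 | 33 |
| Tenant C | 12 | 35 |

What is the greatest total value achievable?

Sort by value density: Tenant T 33/6≈5.5, Tenant C 35/12≈2.92, Tenant F 26/14≈1.86, Tenant Y 5/13≈0.385, Tenant N 7/20≈0.35.
Take all of Tenant T (6 m², value 33) — 45 m² left.
Tenant C: take in full, 12 m² for value 35 — 33 left.
Tenant F: take in full, 14 m² for value 26 — 19 left.
Tenant Y: take in full, 13 m² for value 5 — 6 left.
Fill the last 6 m² with part of Tenant N: 6/20 of it earns 2.1.
Total value = 101.1.

101.1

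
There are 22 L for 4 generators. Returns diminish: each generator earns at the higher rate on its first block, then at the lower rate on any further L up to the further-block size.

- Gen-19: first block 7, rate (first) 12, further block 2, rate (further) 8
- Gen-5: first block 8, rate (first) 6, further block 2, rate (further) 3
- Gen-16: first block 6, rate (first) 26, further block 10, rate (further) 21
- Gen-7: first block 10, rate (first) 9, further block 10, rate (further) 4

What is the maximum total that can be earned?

438

Order all 8 blocks by rate: Gen-16/T1 26 > Gen-16/T2 21 > Gen-19/T1 12 > Gen-7/T1 9 > Gen-19/T2 8 > Gen-5/T1 6 > Gen-7/T2 4 > Gen-5/T2 3.
Gen-16 T1 at 26: fill all 6 — 16 left.
Gen-16/T2 (21): +10 — 6 left.
6 remain; put them into Gen-19 T1 at 12.
Total = 26×6 + 21×10 + 12×6 = 438.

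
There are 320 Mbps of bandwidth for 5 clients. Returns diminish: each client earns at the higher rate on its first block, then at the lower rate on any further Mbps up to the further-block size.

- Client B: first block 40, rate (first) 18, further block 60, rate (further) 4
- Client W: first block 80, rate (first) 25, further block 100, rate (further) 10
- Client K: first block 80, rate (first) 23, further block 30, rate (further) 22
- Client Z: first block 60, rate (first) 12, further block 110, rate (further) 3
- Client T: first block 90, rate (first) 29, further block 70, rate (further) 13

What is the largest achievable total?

7830

Rank every tier by rate: Client T/T1 29 > Client W/T1 25 > Client K/T1 23 > Client K/T2 22 > Client B/T1 18 > Client T/T2 13 > Client Z/T1 12 > Client W/T2 10 > Client B/T2 4 > Client Z/T2 3.
Fill Client T T1 block (90 at 29) ; 230 left.
Client W T1 at 25: fill all 80 ; 150 left.
Client K T1 at 23: fill all 80 ; 70 left.
Client K T2 at 22: fill all 30 ; 40 left.
Fill Client B T1 block (40 at 18) ; 0 left.
Total = 29×90 + 25×80 + 23×80 + 22×30 + 18×40 = 7830.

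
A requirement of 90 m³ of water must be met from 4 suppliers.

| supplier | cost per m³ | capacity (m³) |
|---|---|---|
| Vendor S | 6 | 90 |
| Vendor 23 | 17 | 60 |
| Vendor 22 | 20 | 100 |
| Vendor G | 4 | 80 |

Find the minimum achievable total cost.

380

Fill from the cheapest supplier first.
Vendor G (4): use full 80 — 10 m³ to go.
Vendor S at 6: take 10 of its 90 — requirement met.
Vendor 23, Vendor 22: unused.
Cost = 80×4 + 10×6 = 380.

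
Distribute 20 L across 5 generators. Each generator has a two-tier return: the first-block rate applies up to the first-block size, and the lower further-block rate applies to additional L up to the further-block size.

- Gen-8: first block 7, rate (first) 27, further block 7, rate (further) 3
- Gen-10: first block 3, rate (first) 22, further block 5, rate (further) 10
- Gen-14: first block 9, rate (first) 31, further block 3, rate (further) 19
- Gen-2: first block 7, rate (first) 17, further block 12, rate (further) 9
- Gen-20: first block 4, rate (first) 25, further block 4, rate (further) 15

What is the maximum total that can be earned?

568

Treat each block as its own option and order by rate: Gen-14/tier1 31 > Gen-8/tier1 27 > Gen-20/tier1 25 > Gen-10/tier1 22 > Gen-14/tier2 19 > Gen-2/tier1 17 > Gen-20/tier2 15 > Gen-10/tier2 10 > Gen-2/tier2 9 > Gen-8/tier2 3.
Fill Gen-14 tier1 block (9 at 31) — 11 left.
Gen-8 tier1 at 27: fill all 7 — 4 left.
Fill Gen-20 tier1 block (4 at 25) — 0 left.
Total = 31×9 + 27×7 + 25×4 = 568.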